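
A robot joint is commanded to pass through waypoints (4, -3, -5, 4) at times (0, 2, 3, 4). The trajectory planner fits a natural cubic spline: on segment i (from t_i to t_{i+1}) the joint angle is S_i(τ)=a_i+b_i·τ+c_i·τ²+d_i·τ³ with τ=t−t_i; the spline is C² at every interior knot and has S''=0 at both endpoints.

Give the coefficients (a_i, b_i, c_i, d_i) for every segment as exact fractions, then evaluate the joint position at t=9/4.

Δ: Δ0=-7/2, Δ1=-2, Δ2=9
row 1: diag=6, rhs=9; c'=1/6, d'=3/2
row 2: denom=4−1·1/6=23/6; d'=(66−1·3/2)/(23/6)=387/23
back: M2=387/23
back: M1=3/2−1/6·387/23=-30/23
M: M0=0, M1=-30/23, M2=387/23, M3=0
seg 0: a=4, c=M0/2=0, d=(M1−M0)/(6·2)=-5/46, b=Δ0−h0·(2M0+M1)/6=-141/46
seg 1: a=-3, c=M1/2=-15/23, d=(M2−M1)/(6·1)=139/46, b=Δ1−h1·(2M1+M2)/6=-201/46
seg 2: a=-5, c=M2/2=387/46, d=(M3−M2)/(6·1)=-129/46, b=Δ2−h2·(2M2+M3)/6=78/23
t_q=9/4 → seg 1, τ=1/4; S=-3+-201/46·τ+-15/23·τ²+139/46·τ³=-523/128

  seg 0: a=4 b=-141/46 c=0 d=-5/46
  seg 1: a=-3 b=-201/46 c=-15/23 d=139/46
  seg 2: a=-5 b=78/23 c=387/46 d=-129/46
S(9/4) = -523/128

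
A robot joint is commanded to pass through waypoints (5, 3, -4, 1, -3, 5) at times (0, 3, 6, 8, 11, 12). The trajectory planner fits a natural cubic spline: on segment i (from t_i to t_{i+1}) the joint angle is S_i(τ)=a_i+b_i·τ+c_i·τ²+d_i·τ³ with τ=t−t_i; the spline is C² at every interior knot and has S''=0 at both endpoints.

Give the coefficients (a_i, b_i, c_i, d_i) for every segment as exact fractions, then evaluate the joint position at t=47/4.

  seg 0: a=5 b=1691/4998 c=0 d=-5023/44982
  seg 1: a=3 b=-6689/2499 c=-5023/4998 d=1865/4998
  seg 2: a=-4 b=977/714 c=5881/2499 d=-1489/1666
  seg 3: a=1 b=283/4998 c=-7520/2499 d=38173/44982
  seg 4: a=-3 b=12281/2499 c=7711/1666 d=-7711/4998
S(47/4) = 281317/106624

Δ: Δ0=-2/3, Δ1=-7/3, Δ2=5/2, Δ3=-4/3, Δ4=8
row 1: diag=12, rhs=-10; c'=1/4, d'=-5/6
row 2: denom=10−3·1/4=37/4; d'=(29−3·-5/6)/(37/4)=126/37
row 3: denom=10−2·8/37=354/37; d'=(-23−2·126/37)/(354/37)=-1103/354
row 4: denom=8−3·37/118=833/118; d'=(56−3·-1103/354)/(833/118)=7711/833
back: M4=7711/833
back: M3=-1103/354−37/118·7711/833=-15040/2499
back: M2=126/37−8/37·-15040/2499=11762/2499
back: M1=-5/6−1/4·11762/2499=-5023/2499
M: M0=0, M1=-5023/2499, M2=11762/2499, M3=-15040/2499, M4=7711/833, M5=0
seg 0: a=5, c=M0/2=0, d=(M1−M0)/(6·3)=-5023/44982, b=Δ0−h0·(2M0+M1)/6=1691/4998
seg 1: a=3, c=M1/2=-5023/4998, d=(M2−M1)/(6·3)=1865/4998, b=Δ1−h1·(2M1+M2)/6=-6689/2499
seg 2: a=-4, c=M2/2=5881/2499, d=(M3−M2)/(6·2)=-1489/1666, b=Δ2−h2·(2M2+M3)/6=977/714
seg 3: a=1, c=M3/2=-7520/2499, d=(M4−M3)/(6·3)=38173/44982, b=Δ3−h3·(2M3+M4)/6=283/4998
seg 4: a=-3, c=M4/2=7711/1666, d=(M5−M4)/(6·1)=-7711/4998, b=Δ4−h4·(2M4+M5)/6=12281/2499
t_q=47/4 → seg 4, τ=3/4; S=-3+12281/2499·τ+7711/1666·τ²+-7711/4998·τ³=281317/106624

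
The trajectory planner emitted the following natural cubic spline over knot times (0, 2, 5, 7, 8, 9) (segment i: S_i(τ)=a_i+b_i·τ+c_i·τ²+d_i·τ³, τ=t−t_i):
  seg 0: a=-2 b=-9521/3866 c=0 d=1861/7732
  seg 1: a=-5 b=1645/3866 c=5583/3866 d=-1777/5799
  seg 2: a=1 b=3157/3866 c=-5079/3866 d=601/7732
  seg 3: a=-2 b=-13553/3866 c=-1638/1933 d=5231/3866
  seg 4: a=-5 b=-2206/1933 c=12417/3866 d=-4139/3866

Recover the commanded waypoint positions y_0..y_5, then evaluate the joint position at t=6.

y_0=-2 y_1=-5 y_2=1 y_3=-2 y_4=-5 y_5=-4
S(6) = 4489/7732

y_0 = S_0(0) = a_0 = -2
y_1 = S_1(0) = a_1 = -5
y_2 = S_2(0) = a_2 = 1
y_3 = S_3(0) = a_3 = -2
y_4 = S_4(0) = a_4 = -5
y_5 = S_4(1) = -4
t_q=6 is in segment 2 (τ=1); S_2(τ)=4489/7732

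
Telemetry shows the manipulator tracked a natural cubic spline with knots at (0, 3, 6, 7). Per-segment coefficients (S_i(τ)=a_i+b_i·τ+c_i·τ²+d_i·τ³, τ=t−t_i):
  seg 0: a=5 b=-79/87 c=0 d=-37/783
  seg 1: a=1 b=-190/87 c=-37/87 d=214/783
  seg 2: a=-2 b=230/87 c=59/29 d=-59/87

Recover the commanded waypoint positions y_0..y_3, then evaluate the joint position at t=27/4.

y_0 = S_0(0) = a_0 = 5
y_1 = S_1(0) = a_1 = 1
y_2 = S_2(0) = a_2 = -2
y_3 = S_2(1) = 2
t_q=27/4 is in segment 2 (τ=3/4); S_2(τ)=1561/1856

y_0=5 y_1=1 y_2=-2 y_3=2
S(27/4) = 1561/1856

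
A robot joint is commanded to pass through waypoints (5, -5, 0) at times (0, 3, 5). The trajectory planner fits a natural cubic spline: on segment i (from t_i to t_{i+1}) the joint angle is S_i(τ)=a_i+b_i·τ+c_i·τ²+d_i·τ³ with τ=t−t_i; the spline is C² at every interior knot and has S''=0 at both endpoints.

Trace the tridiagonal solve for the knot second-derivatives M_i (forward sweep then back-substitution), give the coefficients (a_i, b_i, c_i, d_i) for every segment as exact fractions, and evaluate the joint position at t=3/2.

Δ: Δ0=-10/3, Δ1=5/2
row 1: diag=10, rhs=35; c'=1/5, d'=7/2
back: M1=7/2
M: M0=0, M1=7/2, M2=0
seg 0: a=5, c=M0/2=0, d=(M1−M0)/(6·3)=7/36, b=Δ0−h0·(2M0+M1)/6=-61/12
seg 1: a=-5, c=M1/2=7/4, d=(M2−M1)/(6·2)=-7/24, b=Δ1−h1·(2M1+M2)/6=1/6
t_q=3/2 → seg 0, τ=3/2; S=5+-61/12·τ+0·τ²+7/36·τ³=-63/32

  seg 0: a=5 b=-61/12 c=0 d=7/36
  seg 1: a=-5 b=1/6 c=7/4 d=-7/24
S(3/2) = -63/32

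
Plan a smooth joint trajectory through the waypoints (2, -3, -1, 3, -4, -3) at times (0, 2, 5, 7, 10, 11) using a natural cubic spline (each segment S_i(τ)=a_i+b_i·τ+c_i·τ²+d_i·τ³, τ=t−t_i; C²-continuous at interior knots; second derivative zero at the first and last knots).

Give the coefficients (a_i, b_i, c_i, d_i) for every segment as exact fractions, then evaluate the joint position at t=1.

  seg 0: a=2 b=-37085/12282 c=0 d=1595/12282
  seg 1: a=-3 b=-17945/12282 c=1595/2047 d=-859/36846
  seg 2: a=-1 b=15872/6141 c=2331/4094 d=-10583/24564
  seg 3: a=3 b=-1891/6141 c=-4126/2047 d=2744/6141
  seg 4: a=-4 b=-2071/6141 c=4106/2047 d=-4106/6141
S(1) = -1821/2047

Δ: Δ0=-5/2, Δ1=2/3, Δ2=2, Δ3=-7/3, Δ4=1
row 1: diag=10, rhs=19; c'=3/10, d'=19/10
row 2: denom=10−3·3/10=91/10; d'=(8−3·19/10)/(91/10)=23/91
row 3: denom=10−2·20/91=870/91; d'=(-26−2·23/91)/(870/91)=-402/145
row 4: denom=8−3·91/290=2047/290; d'=(20−3·-402/145)/(2047/290)=8212/2047
back: M4=8212/2047
back: M3=-402/145−91/290·8212/2047=-8252/2047
back: M2=23/91−20/91·-8252/2047=2331/2047
back: M1=19/10−3/10·2331/2047=3190/2047
M: M0=0, M1=3190/2047, M2=2331/2047, M3=-8252/2047, M4=8212/2047, M5=0
seg 0: a=2, c=M0/2=0, d=(M1−M0)/(6·2)=1595/12282, b=Δ0−h0·(2M0+M1)/6=-37085/12282
seg 1: a=-3, c=M1/2=1595/2047, d=(M2−M1)/(6·3)=-859/36846, b=Δ1−h1·(2M1+M2)/6=-17945/12282
seg 2: a=-1, c=M2/2=2331/4094, d=(M3−M2)/(6·2)=-10583/24564, b=Δ2−h2·(2M2+M3)/6=15872/6141
seg 3: a=3, c=M3/2=-4126/2047, d=(M4−M3)/(6·3)=2744/6141, b=Δ3−h3·(2M3+M4)/6=-1891/6141
seg 4: a=-4, c=M4/2=4106/2047, d=(M5−M4)/(6·1)=-4106/6141, b=Δ4−h4·(2M4+M5)/6=-2071/6141
t_q=1 → seg 0, τ=1; S=2+-37085/12282·τ+0·τ²+1595/12282·τ³=-1821/2047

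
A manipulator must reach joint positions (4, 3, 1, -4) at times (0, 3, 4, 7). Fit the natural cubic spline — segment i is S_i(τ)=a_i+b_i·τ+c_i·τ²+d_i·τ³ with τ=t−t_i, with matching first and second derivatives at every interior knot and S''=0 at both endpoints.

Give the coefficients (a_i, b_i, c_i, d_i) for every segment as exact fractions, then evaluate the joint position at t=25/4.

Δ: Δ0=-1/3, Δ1=-2, Δ2=-5/3
row 1: diag=8, rhs=-10; c'=1/8, d'=-5/4
row 2: denom=8−1·1/8=63/8; d'=(2−1·-5/4)/(63/8)=26/63
back: M2=26/63
back: M1=-5/4−1/8·26/63=-82/63
M: M0=0, M1=-82/63, M2=26/63, M3=0
seg 0: a=4, c=M0/2=0, d=(M1−M0)/(6·3)=-41/567, b=Δ0−h0·(2M0+M1)/6=20/63
seg 1: a=3, c=M1/2=-41/63, d=(M2−M1)/(6·1)=2/7, b=Δ1−h1·(2M1+M2)/6=-103/63
seg 2: a=1, c=M2/2=13/63, d=(M3−M2)/(6·3)=-13/567, b=Δ2−h2·(2M2+M3)/6=-131/63
t_q=25/4 → seg 2, τ=9/4; S=1+-131/63·τ+13/63·τ²+-13/567·τ³=-1297/448

  seg 0: a=4 b=20/63 c=0 d=-41/567
  seg 1: a=3 b=-103/63 c=-41/63 d=2/7
  seg 2: a=1 b=-131/63 c=13/63 d=-13/567
S(25/4) = -1297/448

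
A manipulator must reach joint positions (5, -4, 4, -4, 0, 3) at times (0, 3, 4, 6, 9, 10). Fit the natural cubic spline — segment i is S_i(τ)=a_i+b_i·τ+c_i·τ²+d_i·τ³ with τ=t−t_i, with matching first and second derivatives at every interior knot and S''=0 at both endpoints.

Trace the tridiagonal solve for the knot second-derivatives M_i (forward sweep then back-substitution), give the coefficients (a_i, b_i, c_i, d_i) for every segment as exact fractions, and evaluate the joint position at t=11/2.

Δ: Δ0=-3, Δ1=8, Δ2=-4, Δ3=4/3, Δ4=3
row 1: diag=8, rhs=66; c'=1/8, d'=33/4
row 2: denom=6−1·1/8=47/8; d'=(-72−1·33/4)/(47/8)=-642/47
row 3: denom=10−2·16/47=438/47; d'=(32−2·-642/47)/(438/47)=1394/219
row 4: denom=8−3·47/146=1027/146; d'=(10−3·1394/219)/(1027/146)=-1328/1027
back: M4=-1328/1027
back: M3=1394/219−47/146·-1328/1027=20894/3081
back: M2=-642/47−16/47·20894/3081=-49198/3081
back: M1=33/4−1/8·-49198/3081=31568/3081
M: M0=0, M1=31568/3081, M2=-49198/3081, M3=20894/3081, M4=-1328/1027, M5=0
seg 0: a=5, c=M0/2=0, d=(M1−M0)/(6·3)=15784/27729, b=Δ0−h0·(2M0+M1)/6=-25027/3081
seg 1: a=-4, c=M1/2=15784/3081, d=(M2−M1)/(6·1)=-4487/1027, b=Δ1−h1·(2M1+M2)/6=22325/3081
seg 2: a=4, c=M2/2=-24599/3081, d=(M3−M2)/(6·2)=1947/1027, b=Δ2−h2·(2M2+M3)/6=13510/3081
seg 3: a=-4, c=M3/2=10447/3081, d=(M4−M3)/(6·3)=-12439/27729, b=Δ3−h3·(2M3+M4)/6=-1138/237
seg 4: a=0, c=M4/2=-664/1027, d=(M5−M4)/(6·1)=664/3081, b=Δ4−h4·(2M4+M5)/6=10571/3081
t_q=11/2 → seg 2, τ=3/2; S=4+13510/3081·τ+-24599/3081·τ²+1947/1027·τ³=-8121/8216

  seg 0: a=5 b=-25027/3081 c=0 d=15784/27729
  seg 1: a=-4 b=22325/3081 c=15784/3081 d=-4487/1027
  seg 2: a=4 b=13510/3081 c=-24599/3081 d=1947/1027
  seg 3: a=-4 b=-1138/237 c=10447/3081 d=-12439/27729
  seg 4: a=0 b=10571/3081 c=-664/1027 d=664/3081
S(11/2) = -8121/8216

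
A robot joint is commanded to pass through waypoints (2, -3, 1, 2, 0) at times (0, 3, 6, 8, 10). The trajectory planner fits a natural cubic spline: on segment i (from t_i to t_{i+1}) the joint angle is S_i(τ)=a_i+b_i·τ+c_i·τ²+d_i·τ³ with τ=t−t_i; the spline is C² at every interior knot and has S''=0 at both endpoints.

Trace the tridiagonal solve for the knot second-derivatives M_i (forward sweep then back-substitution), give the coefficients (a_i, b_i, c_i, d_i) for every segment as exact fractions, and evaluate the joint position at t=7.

Δ: Δ0=-5/3, Δ1=4/3, Δ2=1/2, Δ3=-1
row 1: diag=12, rhs=18; c'=1/4, d'=3/2
row 2: denom=10−3·1/4=37/4; d'=(-5−3·3/2)/(37/4)=-38/37
row 3: denom=8−2·8/37=280/37; d'=(-9−2·-38/37)/(280/37)=-257/280
back: M3=-257/280
back: M2=-38/37−8/37·-257/280=-29/35
back: M1=3/2−1/4·-29/35=239/140
M: M0=0, M1=239/140, M2=-29/35, M3=-257/280, M4=0
seg 0: a=2, c=M0/2=0, d=(M1−M0)/(6·3)=239/2520, b=Δ0−h0·(2M0+M1)/6=-2117/840
seg 1: a=-3, c=M1/2=239/280, d=(M2−M1)/(6·3)=-71/504, b=Δ1−h1·(2M1+M2)/6=17/420
seg 2: a=1, c=M2/2=-29/70, d=(M3−M2)/(6·2)=-5/672, b=Δ2−h2·(2M2+M3)/6=163/120
seg 3: a=2, c=M3/2=-257/560, d=(M4−M3)/(6·2)=257/3360, b=Δ3−h3·(2M3+M4)/6=-163/420
t_q=7 → seg 2, τ=1; S=1+163/120·τ+-29/70·τ²+-5/672·τ³=2169/1120

  seg 0: a=2 b=-2117/840 c=0 d=239/2520
  seg 1: a=-3 b=17/420 c=239/280 d=-71/504
  seg 2: a=1 b=163/120 c=-29/70 d=-5/672
  seg 3: a=2 b=-163/420 c=-257/560 d=257/3360
S(7) = 2169/1120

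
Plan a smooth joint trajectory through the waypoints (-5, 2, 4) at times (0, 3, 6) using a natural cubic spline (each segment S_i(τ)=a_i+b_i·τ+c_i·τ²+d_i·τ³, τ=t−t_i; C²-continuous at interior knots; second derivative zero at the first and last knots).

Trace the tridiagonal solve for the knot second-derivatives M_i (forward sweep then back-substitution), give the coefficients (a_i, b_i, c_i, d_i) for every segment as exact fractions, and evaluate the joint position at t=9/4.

Δ: Δ0=7/3, Δ1=2/3
row 1: diag=12, rhs=-10; c'=1/4, d'=-5/6
back: M1=-5/6
M: M0=0, M1=-5/6, M2=0
seg 0: a=-5, c=M0/2=0, d=(M1−M0)/(6·3)=-5/108, b=Δ0−h0·(2M0+M1)/6=11/4
seg 1: a=2, c=M1/2=-5/12, d=(M2−M1)/(6·3)=5/108, b=Δ1−h1·(2M1+M2)/6=3/2
t_q=9/4 → seg 0, τ=9/4; S=-5+11/4·τ+0·τ²+-5/108·τ³=169/256

  seg 0: a=-5 b=11/4 c=0 d=-5/108
  seg 1: a=2 b=3/2 c=-5/12 d=5/108
S(9/4) = 169/256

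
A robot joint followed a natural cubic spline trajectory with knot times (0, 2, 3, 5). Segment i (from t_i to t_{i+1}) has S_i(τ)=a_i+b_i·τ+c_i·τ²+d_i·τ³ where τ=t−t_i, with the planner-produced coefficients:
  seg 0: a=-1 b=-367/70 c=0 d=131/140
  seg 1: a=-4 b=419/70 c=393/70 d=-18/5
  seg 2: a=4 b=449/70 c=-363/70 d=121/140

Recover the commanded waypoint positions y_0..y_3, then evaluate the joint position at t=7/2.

y_0=-1 y_1=-4 y_2=4 y_3=3
S(7/2) = 963/160

y_0 = S_0(0) = a_0 = -1
y_1 = S_1(0) = a_1 = -4
y_2 = S_2(0) = a_2 = 4
y_3 = S_2(2) = 3
t_q=7/2 is in segment 2 (τ=1/2); S_2(τ)=963/160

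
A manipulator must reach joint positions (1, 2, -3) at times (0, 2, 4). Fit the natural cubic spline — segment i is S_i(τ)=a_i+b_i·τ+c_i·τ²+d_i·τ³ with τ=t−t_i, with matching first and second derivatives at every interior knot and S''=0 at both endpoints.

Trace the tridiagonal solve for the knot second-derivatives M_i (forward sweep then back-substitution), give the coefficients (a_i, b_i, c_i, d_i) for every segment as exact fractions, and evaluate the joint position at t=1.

Δ: Δ0=1/2, Δ1=-5/2
row 1: diag=8, rhs=-18; c'=1/4, d'=-9/4
back: M1=-9/4
M: M0=0, M1=-9/4, M2=0
seg 0: a=1, c=M0/2=0, d=(M1−M0)/(6·2)=-3/16, b=Δ0−h0·(2M0+M1)/6=5/4
seg 1: a=2, c=M1/2=-9/8, d=(M2−M1)/(6·2)=3/16, b=Δ1−h1·(2M1+M2)/6=-1
t_q=1 → seg 0, τ=1; S=1+5/4·τ+0·τ²+-3/16·τ³=33/16

  seg 0: a=1 b=5/4 c=0 d=-3/16
  seg 1: a=2 b=-1 c=-9/8 d=3/16
S(1) = 33/16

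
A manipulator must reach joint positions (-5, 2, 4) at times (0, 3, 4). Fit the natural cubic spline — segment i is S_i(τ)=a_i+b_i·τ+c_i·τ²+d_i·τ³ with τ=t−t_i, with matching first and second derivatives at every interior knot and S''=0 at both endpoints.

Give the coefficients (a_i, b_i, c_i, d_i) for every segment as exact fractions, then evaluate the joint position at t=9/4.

  seg 0: a=-5 b=59/24 c=0 d=-1/72
  seg 1: a=2 b=25/12 c=-1/8 d=1/24
S(9/4) = 191/512

Δ: Δ0=7/3, Δ1=2
row 1: diag=8, rhs=-2; c'=1/8, d'=-1/4
back: M1=-1/4
M: M0=0, M1=-1/4, M2=0
seg 0: a=-5, c=M0/2=0, d=(M1−M0)/(6·3)=-1/72, b=Δ0−h0·(2M0+M1)/6=59/24
seg 1: a=2, c=M1/2=-1/8, d=(M2−M1)/(6·1)=1/24, b=Δ1−h1·(2M1+M2)/6=25/12
t_q=9/4 → seg 0, τ=9/4; S=-5+59/24·τ+0·τ²+-1/72·τ³=191/512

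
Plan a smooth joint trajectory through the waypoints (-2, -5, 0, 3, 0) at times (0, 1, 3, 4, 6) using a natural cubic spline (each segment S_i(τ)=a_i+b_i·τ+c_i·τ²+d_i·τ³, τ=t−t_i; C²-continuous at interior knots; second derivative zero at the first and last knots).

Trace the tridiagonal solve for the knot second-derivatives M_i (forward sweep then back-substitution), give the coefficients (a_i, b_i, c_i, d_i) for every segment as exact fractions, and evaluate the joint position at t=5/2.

Δ: Δ0=-3, Δ1=5/2, Δ2=3, Δ3=-3/2
row 1: diag=6, rhs=33; c'=1/3, d'=11/2
row 2: denom=6−2·1/3=16/3; d'=(3−2·11/2)/(16/3)=-3/2
row 3: denom=6−1·3/16=93/16; d'=(-27−1·-3/2)/(93/16)=-136/31
back: M3=-136/31
back: M2=-3/2−3/16·-136/31=-21/31
back: M1=11/2−1/3·-21/31=355/62
M: M0=0, M1=355/62, M2=-21/31, M3=-136/31, M4=0
seg 0: a=-2, c=M0/2=0, d=(M1−M0)/(6·1)=355/372, b=Δ0−h0·(2M0+M1)/6=-1471/372
seg 1: a=-5, c=M1/2=355/124, d=(M2−M1)/(6·2)=-397/744, b=Δ1−h1·(2M1+M2)/6=-203/186
seg 2: a=0, c=M2/2=-21/62, d=(M3−M2)/(6·1)=-115/186, b=Δ2−h2·(2M2+M3)/6=368/93
seg 3: a=3, c=M3/2=-68/31, d=(M4−M3)/(6·2)=34/93, b=Δ3−h3·(2M3+M4)/6=265/186
t_q=5/2 → seg 1, τ=3/2; S=-5+-203/186·τ+355/124·τ²+-397/744·τ³=-3961/1984

  seg 0: a=-2 b=-1471/372 c=0 d=355/372
  seg 1: a=-5 b=-203/186 c=355/124 d=-397/744
  seg 2: a=0 b=368/93 c=-21/62 d=-115/186
  seg 3: a=3 b=265/186 c=-68/31 d=34/93
S(5/2) = -3961/1984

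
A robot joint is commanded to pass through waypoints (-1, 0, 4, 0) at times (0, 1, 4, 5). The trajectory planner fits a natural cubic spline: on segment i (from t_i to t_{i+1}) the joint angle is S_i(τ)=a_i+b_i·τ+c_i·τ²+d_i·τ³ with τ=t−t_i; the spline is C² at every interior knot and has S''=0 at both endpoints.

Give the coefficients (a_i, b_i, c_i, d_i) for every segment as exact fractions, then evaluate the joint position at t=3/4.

  seg 0: a=-1 b=109/165 c=0 d=56/165
  seg 1: a=0 b=277/165 c=56/55 d=-17/45
  seg 2: a=4 b=-398/165 c=-131/55 d=131/165
S(3/4) = -159/440

Δ: Δ0=1, Δ1=4/3, Δ2=-4
row 1: diag=8, rhs=2; c'=3/8, d'=1/4
row 2: denom=8−3·3/8=55/8; d'=(-32−3·1/4)/(55/8)=-262/55
back: M2=-262/55
back: M1=1/4−3/8·-262/55=112/55
M: M0=0, M1=112/55, M2=-262/55, M3=0
seg 0: a=-1, c=M0/2=0, d=(M1−M0)/(6·1)=56/165, b=Δ0−h0·(2M0+M1)/6=109/165
seg 1: a=0, c=M1/2=56/55, d=(M2−M1)/(6·3)=-17/45, b=Δ1−h1·(2M1+M2)/6=277/165
seg 2: a=4, c=M2/2=-131/55, d=(M3−M2)/(6·1)=131/165, b=Δ2−h2·(2M2+M3)/6=-398/165
t_q=3/4 → seg 0, τ=3/4; S=-1+109/165·τ+0·τ²+56/165·τ³=-159/440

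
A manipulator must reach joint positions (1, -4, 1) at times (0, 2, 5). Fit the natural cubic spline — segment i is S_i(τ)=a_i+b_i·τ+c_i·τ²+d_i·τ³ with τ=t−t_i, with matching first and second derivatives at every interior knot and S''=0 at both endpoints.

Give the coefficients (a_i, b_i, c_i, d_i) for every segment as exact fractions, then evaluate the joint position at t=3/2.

Δ: Δ0=-5/2, Δ1=5/3
row 1: diag=10, rhs=25; c'=3/10, d'=5/2
back: M1=5/2
M: M0=0, M1=5/2, M2=0
seg 0: a=1, c=M0/2=0, d=(M1−M0)/(6·2)=5/24, b=Δ0−h0·(2M0+M1)/6=-10/3
seg 1: a=-4, c=M1/2=5/4, d=(M2−M1)/(6·3)=-5/36, b=Δ1−h1·(2M1+M2)/6=-5/6
t_q=3/2 → seg 0, τ=3/2; S=1+-10/3·τ+0·τ²+5/24·τ³=-211/64

  seg 0: a=1 b=-10/3 c=0 d=5/24
  seg 1: a=-4 b=-5/6 c=5/4 d=-5/36
S(3/2) = -211/64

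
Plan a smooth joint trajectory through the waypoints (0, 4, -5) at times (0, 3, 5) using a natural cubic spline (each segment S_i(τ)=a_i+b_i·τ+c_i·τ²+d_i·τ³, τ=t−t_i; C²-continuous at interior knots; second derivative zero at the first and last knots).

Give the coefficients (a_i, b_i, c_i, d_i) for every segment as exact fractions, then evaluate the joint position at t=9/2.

  seg 0: a=0 b=37/12 c=0 d=-7/36
  seg 1: a=4 b=-13/6 c=-7/4 d=7/24
S(9/2) = -141/64

Δ: Δ0=4/3, Δ1=-9/2
row 1: diag=10, rhs=-35; c'=1/5, d'=-7/2
back: M1=-7/2
M: M0=0, M1=-7/2, M2=0
seg 0: a=0, c=M0/2=0, d=(M1−M0)/(6·3)=-7/36, b=Δ0−h0·(2M0+M1)/6=37/12
seg 1: a=4, c=M1/2=-7/4, d=(M2−M1)/(6·2)=7/24, b=Δ1−h1·(2M1+M2)/6=-13/6
t_q=9/2 → seg 1, τ=3/2; S=4+-13/6·τ+-7/4·τ²+7/24·τ³=-141/64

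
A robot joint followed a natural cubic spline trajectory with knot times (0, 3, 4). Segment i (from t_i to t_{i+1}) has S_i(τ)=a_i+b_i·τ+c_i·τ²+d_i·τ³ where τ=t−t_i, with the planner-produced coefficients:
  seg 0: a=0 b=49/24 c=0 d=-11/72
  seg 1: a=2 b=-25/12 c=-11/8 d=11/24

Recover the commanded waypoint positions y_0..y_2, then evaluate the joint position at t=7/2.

y_0=0 y_1=2 y_2=-1
S(7/2) = 43/64

y_0 = S_0(0) = a_0 = 0
y_1 = S_1(0) = a_1 = 2
y_2 = S_1(1) = -1
t_q=7/2 is in segment 1 (τ=1/2); S_1(τ)=43/64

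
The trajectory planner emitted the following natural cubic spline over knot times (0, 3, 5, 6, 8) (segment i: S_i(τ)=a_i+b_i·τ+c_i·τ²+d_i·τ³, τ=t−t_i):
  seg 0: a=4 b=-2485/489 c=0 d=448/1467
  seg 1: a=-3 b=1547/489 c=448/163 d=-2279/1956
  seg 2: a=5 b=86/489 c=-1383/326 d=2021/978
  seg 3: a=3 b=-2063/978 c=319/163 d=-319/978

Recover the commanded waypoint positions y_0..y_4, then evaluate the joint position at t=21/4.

y_0 = S_0(0) = a_0 = 4
y_1 = S_1(0) = a_1 = -3
y_2 = S_2(0) = a_2 = 5
y_3 = S_3(0) = a_3 = 3
y_4 = S_3(2) = 4
t_q=21/4 is in segment 2 (τ=1/4); S_2(τ)=100379/20864

y_0=4 y_1=-3 y_2=5 y_3=3 y_4=4
S(21/4) = 100379/20864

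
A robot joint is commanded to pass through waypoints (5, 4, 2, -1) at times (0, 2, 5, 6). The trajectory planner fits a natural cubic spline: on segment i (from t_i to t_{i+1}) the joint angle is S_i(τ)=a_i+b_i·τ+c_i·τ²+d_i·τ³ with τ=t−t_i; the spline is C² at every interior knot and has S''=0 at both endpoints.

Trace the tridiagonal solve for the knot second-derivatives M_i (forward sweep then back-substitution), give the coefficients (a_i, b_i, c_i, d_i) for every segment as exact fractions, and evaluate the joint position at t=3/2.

Δ: Δ0=-1/2, Δ1=-2/3, Δ2=-3
row 1: diag=10, rhs=-1; c'=3/10, d'=-1/10
row 2: denom=8−3·3/10=71/10; d'=(-14−3·-1/10)/(71/10)=-137/71
back: M2=-137/71
back: M1=-1/10−3/10·-137/71=34/71
M: M0=0, M1=34/71, M2=-137/71, M3=0
seg 0: a=5, c=M0/2=0, d=(M1−M0)/(6·2)=17/426, b=Δ0−h0·(2M0+M1)/6=-281/426
seg 1: a=4, c=M1/2=17/71, d=(M2−M1)/(6·3)=-19/142, b=Δ1−h1·(2M1+M2)/6=-77/426
seg 2: a=2, c=M2/2=-137/142, d=(M3−M2)/(6·1)=137/426, b=Δ2−h2·(2M2+M3)/6=-502/213
t_q=3/2 → seg 0, τ=3/2; S=5+-281/426·τ+0·τ²+17/426·τ³=4709/1136

  seg 0: a=5 b=-281/426 c=0 d=17/426
  seg 1: a=4 b=-77/426 c=17/71 d=-19/142
  seg 2: a=2 b=-502/213 c=-137/142 d=137/426
S(3/2) = 4709/1136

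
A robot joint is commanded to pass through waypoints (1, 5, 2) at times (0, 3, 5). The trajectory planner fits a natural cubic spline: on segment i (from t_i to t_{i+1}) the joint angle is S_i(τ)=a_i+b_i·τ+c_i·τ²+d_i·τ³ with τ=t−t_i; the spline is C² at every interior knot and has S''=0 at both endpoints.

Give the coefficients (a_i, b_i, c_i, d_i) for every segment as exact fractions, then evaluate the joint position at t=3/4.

Δ: Δ0=4/3, Δ1=-3/2
row 1: diag=10, rhs=-17; c'=1/5, d'=-17/10
back: M1=-17/10
M: M0=0, M1=-17/10, M2=0
seg 0: a=1, c=M0/2=0, d=(M1−M0)/(6·3)=-17/180, b=Δ0−h0·(2M0+M1)/6=131/60
seg 1: a=5, c=M1/2=-17/20, d=(M2−M1)/(6·2)=17/120, b=Δ1−h1·(2M1+M2)/6=-11/30
t_q=3/4 → seg 0, τ=3/4; S=1+131/60·τ+0·τ²+-17/180·τ³=665/256

  seg 0: a=1 b=131/60 c=0 d=-17/180
  seg 1: a=5 b=-11/30 c=-17/20 d=17/120
S(3/4) = 665/256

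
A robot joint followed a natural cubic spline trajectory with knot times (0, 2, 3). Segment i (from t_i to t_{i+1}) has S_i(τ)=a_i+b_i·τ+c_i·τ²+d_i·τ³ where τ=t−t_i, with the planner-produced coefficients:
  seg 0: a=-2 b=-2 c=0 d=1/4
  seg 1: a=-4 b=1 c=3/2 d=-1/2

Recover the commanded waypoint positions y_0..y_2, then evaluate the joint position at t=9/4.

y_0 = S_0(0) = a_0 = -2
y_1 = S_1(0) = a_1 = -4
y_2 = S_1(1) = -2
t_q=9/4 is in segment 1 (τ=1/4); S_1(τ)=-469/128

y_0=-2 y_1=-4 y_2=-2
S(9/4) = -469/128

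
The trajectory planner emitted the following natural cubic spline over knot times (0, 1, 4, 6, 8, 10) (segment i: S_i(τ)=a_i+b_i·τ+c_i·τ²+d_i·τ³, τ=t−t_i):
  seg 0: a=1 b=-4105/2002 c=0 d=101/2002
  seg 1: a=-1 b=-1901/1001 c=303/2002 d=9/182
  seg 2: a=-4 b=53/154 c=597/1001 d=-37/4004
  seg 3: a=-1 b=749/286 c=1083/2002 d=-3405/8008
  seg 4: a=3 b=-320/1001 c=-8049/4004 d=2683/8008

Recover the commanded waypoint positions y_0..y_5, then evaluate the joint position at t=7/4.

y_0 = S_0(0) = a_0 = 1
y_1 = S_1(0) = a_1 = -1
y_2 = S_2(0) = a_2 = -4
y_3 = S_3(0) = a_3 = -1
y_4 = S_4(0) = a_4 = 3
y_5 = S_4(2) = -3
t_q=7/4 is in segment 1 (τ=3/4); S_1(τ)=-297043/128128

y_0=1 y_1=-1 y_2=-4 y_3=-1 y_4=3 y_5=-3
S(7/4) = -297043/128128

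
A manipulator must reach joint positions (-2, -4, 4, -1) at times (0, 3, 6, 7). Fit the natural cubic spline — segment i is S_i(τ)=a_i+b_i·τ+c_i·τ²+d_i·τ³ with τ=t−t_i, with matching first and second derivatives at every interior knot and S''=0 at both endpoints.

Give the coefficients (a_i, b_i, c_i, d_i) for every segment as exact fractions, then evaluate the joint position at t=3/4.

Δ: Δ0=-2/3, Δ1=8/3, Δ2=-5
row 1: diag=12, rhs=20; c'=1/4, d'=5/3
row 2: denom=8−3·1/4=29/4; d'=(-46−3·5/3)/(29/4)=-204/29
back: M2=-204/29
back: M1=5/3−1/4·-204/29=298/87
M: M0=0, M1=298/87, M2=-204/29, M3=0
seg 0: a=-2, c=M0/2=0, d=(M1−M0)/(6·3)=149/783, b=Δ0−h0·(2M0+M1)/6=-69/29
seg 1: a=-4, c=M1/2=149/87, d=(M2−M1)/(6·3)=-455/783, b=Δ1−h1·(2M1+M2)/6=80/29
seg 2: a=4, c=M2/2=-102/29, d=(M3−M2)/(6·1)=34/29, b=Δ2−h2·(2M2+M3)/6=-77/29
t_q=3/4 → seg 0, τ=3/4; S=-2+-69/29·τ+0·τ²+149/783·τ³=-6875/1856

  seg 0: a=-2 b=-69/29 c=0 d=149/783
  seg 1: a=-4 b=80/29 c=149/87 d=-455/783
  seg 2: a=4 b=-77/29 c=-102/29 d=34/29
S(3/4) = -6875/1856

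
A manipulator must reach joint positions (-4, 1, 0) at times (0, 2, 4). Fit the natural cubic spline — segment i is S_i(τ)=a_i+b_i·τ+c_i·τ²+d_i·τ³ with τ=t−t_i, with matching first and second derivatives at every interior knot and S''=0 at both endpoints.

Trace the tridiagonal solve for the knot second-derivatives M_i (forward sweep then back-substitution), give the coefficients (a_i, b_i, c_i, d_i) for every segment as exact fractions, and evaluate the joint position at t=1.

Δ: Δ0=5/2, Δ1=-1/2
row 1: diag=8, rhs=-18; c'=1/4, d'=-9/4
back: M1=-9/4
M: M0=0, M1=-9/4, M2=0
seg 0: a=-4, c=M0/2=0, d=(M1−M0)/(6·2)=-3/16, b=Δ0−h0·(2M0+M1)/6=13/4
seg 1: a=1, c=M1/2=-9/8, d=(M2−M1)/(6·2)=3/16, b=Δ1−h1·(2M1+M2)/6=1
t_q=1 → seg 0, τ=1; S=-4+13/4·τ+0·τ²+-3/16·τ³=-15/16

  seg 0: a=-4 b=13/4 c=0 d=-3/16
  seg 1: a=1 b=1 c=-9/8 d=3/16
S(1) = -15/16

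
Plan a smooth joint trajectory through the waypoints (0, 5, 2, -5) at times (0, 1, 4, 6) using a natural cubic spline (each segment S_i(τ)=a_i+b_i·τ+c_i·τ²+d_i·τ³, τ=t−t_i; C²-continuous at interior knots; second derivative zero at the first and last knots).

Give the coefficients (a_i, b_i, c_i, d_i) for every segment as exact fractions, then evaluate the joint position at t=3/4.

Δ: Δ0=5, Δ1=-1, Δ2=-7/2
row 1: diag=8, rhs=-36; c'=3/8, d'=-9/2
row 2: denom=10−3·3/8=71/8; d'=(-15−3·-9/2)/(71/8)=-12/71
back: M2=-12/71
back: M1=-9/2−3/8·-12/71=-315/71
M: M0=0, M1=-315/71, M2=-12/71, M3=0
seg 0: a=0, c=M0/2=0, d=(M1−M0)/(6·1)=-105/142, b=Δ0−h0·(2M0+M1)/6=815/142
seg 1: a=5, c=M1/2=-315/142, d=(M2−M1)/(6·3)=101/426, b=Δ1−h1·(2M1+M2)/6=250/71
seg 2: a=2, c=M2/2=-6/71, d=(M3−M2)/(6·2)=1/71, b=Δ2−h2·(2M2+M3)/6=-481/142
t_q=3/4 → seg 0, τ=3/4; S=0+815/142·τ+0·τ²+-105/142·τ³=36285/9088

  seg 0: a=0 b=815/142 c=0 d=-105/142
  seg 1: a=5 b=250/71 c=-315/142 d=101/426
  seg 2: a=2 b=-481/142 c=-6/71 d=1/71
S(3/4) = 36285/9088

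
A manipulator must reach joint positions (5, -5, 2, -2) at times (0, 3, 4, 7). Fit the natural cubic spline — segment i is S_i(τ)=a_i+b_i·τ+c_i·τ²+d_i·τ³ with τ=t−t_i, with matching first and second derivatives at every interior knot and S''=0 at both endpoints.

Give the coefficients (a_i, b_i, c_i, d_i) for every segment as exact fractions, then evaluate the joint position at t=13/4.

Δ: Δ0=-10/3, Δ1=7, Δ2=-4/3
row 1: diag=8, rhs=62; c'=1/8, d'=31/4
row 2: denom=8−1·1/8=63/8; d'=(-50−1·31/4)/(63/8)=-22/3
back: M2=-22/3
back: M1=31/4−1/8·-22/3=26/3
M: M0=0, M1=26/3, M2=-22/3, M3=0
seg 0: a=5, c=M0/2=0, d=(M1−M0)/(6·3)=13/27, b=Δ0−h0·(2M0+M1)/6=-23/3
seg 1: a=-5, c=M1/2=13/3, d=(M2−M1)/(6·1)=-8/3, b=Δ1−h1·(2M1+M2)/6=16/3
seg 2: a=2, c=M2/2=-11/3, d=(M3−M2)/(6·3)=11/27, b=Δ2−h2·(2M2+M3)/6=6
t_q=13/4 → seg 1, τ=1/4; S=-5+16/3·τ+13/3·τ²+-8/3·τ³=-55/16

  seg 0: a=5 b=-23/3 c=0 d=13/27
  seg 1: a=-5 b=16/3 c=13/3 d=-8/3
  seg 2: a=2 b=6 c=-11/3 d=11/27
S(13/4) = -55/16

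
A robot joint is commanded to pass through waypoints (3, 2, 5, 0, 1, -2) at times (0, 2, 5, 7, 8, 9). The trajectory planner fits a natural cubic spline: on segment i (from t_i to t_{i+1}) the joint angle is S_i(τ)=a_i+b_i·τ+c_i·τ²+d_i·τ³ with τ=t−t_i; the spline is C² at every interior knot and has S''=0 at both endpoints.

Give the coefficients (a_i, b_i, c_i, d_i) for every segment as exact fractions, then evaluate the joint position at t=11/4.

Δ: Δ0=-1/2, Δ1=1, Δ2=-5/2, Δ3=1, Δ4=-3
row 1: diag=10, rhs=9; c'=3/10, d'=9/10
row 2: denom=10−3·3/10=91/10; d'=(-21−3·9/10)/(91/10)=-237/91
row 3: denom=6−2·20/91=506/91; d'=(21−2·-237/91)/(506/91)=2385/506
row 4: denom=4−1·91/506=1933/506; d'=(-24−1·2385/506)/(1933/506)=-14529/1933
back: M4=-14529/1933
back: M3=2385/506−91/506·-14529/1933=11724/1933
back: M2=-237/91−20/91·11724/1933=-7611/1933
back: M1=9/10−3/10·-7611/1933=4023/1933
M: M0=0, M1=4023/1933, M2=-7611/1933, M3=11724/1933, M4=-14529/1933, M5=0
seg 0: a=3, c=M0/2=0, d=(M1−M0)/(6·2)=1341/7732, b=Δ0−h0·(2M0+M1)/6=-4615/3866
seg 1: a=2, c=M1/2=4023/3866, d=(M2−M1)/(6·3)=-1939/5799, b=Δ1−h1·(2M1+M2)/6=3431/3866
seg 2: a=5, c=M2/2=-7611/3866, d=(M3−M2)/(6·2)=6445/7732, b=Δ2−h2·(2M2+M3)/6=-7333/3866
seg 3: a=0, c=M3/2=5862/1933, d=(M4−M3)/(6·1)=-8751/3866, b=Δ3−h3·(2M3+M4)/6=893/3866
seg 4: a=1, c=M4/2=-14529/3866, d=(M5−M4)/(6·1)=4843/3866, b=Δ4−h4·(2M4+M5)/6=-956/1933
t_q=11/4 → seg 1, τ=3/4; S=2+3431/3866·τ+4023/3866·τ²+-1939/5799·τ³=384731/123712

  seg 0: a=3 b=-4615/3866 c=0 d=1341/7732
  seg 1: a=2 b=3431/3866 c=4023/3866 d=-1939/5799
  seg 2: a=5 b=-7333/3866 c=-7611/3866 d=6445/7732
  seg 3: a=0 b=893/3866 c=5862/1933 d=-8751/3866
  seg 4: a=1 b=-956/1933 c=-14529/3866 d=4843/3866
S(11/4) = 384731/123712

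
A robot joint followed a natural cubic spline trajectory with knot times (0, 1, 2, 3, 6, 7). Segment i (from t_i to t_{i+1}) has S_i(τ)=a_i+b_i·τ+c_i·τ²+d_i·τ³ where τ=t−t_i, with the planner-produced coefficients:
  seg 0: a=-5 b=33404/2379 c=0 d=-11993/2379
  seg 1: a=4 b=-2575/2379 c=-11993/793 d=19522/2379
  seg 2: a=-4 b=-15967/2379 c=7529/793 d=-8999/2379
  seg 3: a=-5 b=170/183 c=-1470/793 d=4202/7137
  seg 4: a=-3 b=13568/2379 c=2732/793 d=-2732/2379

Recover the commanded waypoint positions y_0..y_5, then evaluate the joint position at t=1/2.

y_0=-5 y_1=4 y_2=-4 y_3=-5 y_4=-3 y_5=5
S(1/2) = 8821/6344

y_0 = S_0(0) = a_0 = -5
y_1 = S_1(0) = a_1 = 4
y_2 = S_2(0) = a_2 = -4
y_3 = S_3(0) = a_3 = -5
y_4 = S_4(0) = a_4 = -3
y_5 = S_4(1) = 5
t_q=1/2 is in segment 0 (τ=1/2); S_0(τ)=8821/6344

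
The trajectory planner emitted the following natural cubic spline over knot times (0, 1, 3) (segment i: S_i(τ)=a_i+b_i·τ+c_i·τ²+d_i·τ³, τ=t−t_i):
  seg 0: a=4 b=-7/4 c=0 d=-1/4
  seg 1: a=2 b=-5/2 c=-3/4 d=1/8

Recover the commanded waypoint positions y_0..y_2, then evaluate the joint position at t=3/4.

y_0=4 y_1=2 y_2=-5
S(3/4) = 661/256

y_0 = S_0(0) = a_0 = 4
y_1 = S_1(0) = a_1 = 2
y_2 = S_1(2) = -5
t_q=3/4 is in segment 0 (τ=3/4); S_0(τ)=661/256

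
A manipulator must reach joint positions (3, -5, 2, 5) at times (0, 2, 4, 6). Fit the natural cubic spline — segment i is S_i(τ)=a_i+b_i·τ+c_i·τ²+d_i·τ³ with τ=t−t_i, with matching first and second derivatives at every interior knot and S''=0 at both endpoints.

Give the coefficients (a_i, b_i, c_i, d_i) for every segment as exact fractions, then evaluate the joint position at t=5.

  seg 0: a=3 b=-92/15 c=0 d=8/15
  seg 1: a=-5 b=4/15 c=16/5 d=-19/24
  seg 2: a=2 b=107/30 c=-31/20 d=31/120
S(5) = 171/40

Δ: Δ0=-4, Δ1=7/2, Δ2=3/2
row 1: diag=8, rhs=45; c'=1/4, d'=45/8
row 2: denom=8−2·1/4=15/2; d'=(-12−2·45/8)/(15/2)=-31/10
back: M2=-31/10
back: M1=45/8−1/4·-31/10=32/5
M: M0=0, M1=32/5, M2=-31/10, M3=0
seg 0: a=3, c=M0/2=0, d=(M1−M0)/(6·2)=8/15, b=Δ0−h0·(2M0+M1)/6=-92/15
seg 1: a=-5, c=M1/2=16/5, d=(M2−M1)/(6·2)=-19/24, b=Δ1−h1·(2M1+M2)/6=4/15
seg 2: a=2, c=M2/2=-31/20, d=(M3−M2)/(6·2)=31/120, b=Δ2−h2·(2M2+M3)/6=107/30
t_q=5 → seg 2, τ=1; S=2+107/30·τ+-31/20·τ²+31/120·τ³=171/40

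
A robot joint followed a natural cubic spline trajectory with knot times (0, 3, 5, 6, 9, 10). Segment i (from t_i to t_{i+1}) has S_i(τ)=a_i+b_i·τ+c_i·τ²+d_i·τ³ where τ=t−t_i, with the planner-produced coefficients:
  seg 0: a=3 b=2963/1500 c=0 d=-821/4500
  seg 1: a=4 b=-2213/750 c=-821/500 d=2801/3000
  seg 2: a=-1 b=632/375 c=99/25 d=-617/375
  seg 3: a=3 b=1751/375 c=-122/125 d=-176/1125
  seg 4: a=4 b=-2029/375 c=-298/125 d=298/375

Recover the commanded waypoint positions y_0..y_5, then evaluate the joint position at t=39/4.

y_0=3 y_1=4 y_2=-1 y_3=3 y_4=4 y_5=-3
S(39/4) = -851/800

y_0 = S_0(0) = a_0 = 3
y_1 = S_1(0) = a_1 = 4
y_2 = S_2(0) = a_2 = -1
y_3 = S_3(0) = a_3 = 3
y_4 = S_4(0) = a_4 = 4
y_5 = S_4(1) = -3
t_q=39/4 is in segment 4 (τ=3/4); S_4(τ)=-851/800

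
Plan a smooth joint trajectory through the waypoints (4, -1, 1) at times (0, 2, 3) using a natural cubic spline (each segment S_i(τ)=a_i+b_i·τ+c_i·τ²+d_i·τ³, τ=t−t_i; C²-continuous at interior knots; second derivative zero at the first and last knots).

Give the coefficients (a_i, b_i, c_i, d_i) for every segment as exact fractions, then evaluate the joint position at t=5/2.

  seg 0: a=4 b=-4 c=0 d=3/8
  seg 1: a=-1 b=1/2 c=9/4 d=-3/4
S(5/2) = -9/32

Δ: Δ0=-5/2, Δ1=2
row 1: diag=6, rhs=27; c'=1/6, d'=9/2
back: M1=9/2
M: M0=0, M1=9/2, M2=0
seg 0: a=4, c=M0/2=0, d=(M1−M0)/(6·2)=3/8, b=Δ0−h0·(2M0+M1)/6=-4
seg 1: a=-1, c=M1/2=9/4, d=(M2−M1)/(6·1)=-3/4, b=Δ1−h1·(2M1+M2)/6=1/2
t_q=5/2 → seg 1, τ=1/2; S=-1+1/2·τ+9/4·τ²+-3/4·τ³=-9/32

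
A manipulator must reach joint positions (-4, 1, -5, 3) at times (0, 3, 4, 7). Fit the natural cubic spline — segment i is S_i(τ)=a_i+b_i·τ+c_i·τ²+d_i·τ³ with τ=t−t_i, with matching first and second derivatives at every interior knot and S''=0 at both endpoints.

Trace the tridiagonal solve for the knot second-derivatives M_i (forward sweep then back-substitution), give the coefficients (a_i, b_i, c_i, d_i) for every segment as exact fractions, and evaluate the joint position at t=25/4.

  seg 0: a=-4 b=5 c=0 d=-10/27
  seg 1: a=1 b=-5 c=-10/3 d=7/3
  seg 2: a=-5 b=-14/3 c=11/3 d=-11/27
S(25/4) = -101/64

Δ: Δ0=5/3, Δ1=-6, Δ2=8/3
row 1: diag=8, rhs=-46; c'=1/8, d'=-23/4
row 2: denom=8−1·1/8=63/8; d'=(52−1·-23/4)/(63/8)=22/3
back: M2=22/3
back: M1=-23/4−1/8·22/3=-20/3
M: M0=0, M1=-20/3, M2=22/3, M3=0
seg 0: a=-4, c=M0/2=0, d=(M1−M0)/(6·3)=-10/27, b=Δ0−h0·(2M0+M1)/6=5
seg 1: a=1, c=M1/2=-10/3, d=(M2−M1)/(6·1)=7/3, b=Δ1−h1·(2M1+M2)/6=-5
seg 2: a=-5, c=M2/2=11/3, d=(M3−M2)/(6·3)=-11/27, b=Δ2−h2·(2M2+M3)/6=-14/3
t_q=25/4 → seg 2, τ=9/4; S=-5+-14/3·τ+11/3·τ²+-11/27·τ³=-101/64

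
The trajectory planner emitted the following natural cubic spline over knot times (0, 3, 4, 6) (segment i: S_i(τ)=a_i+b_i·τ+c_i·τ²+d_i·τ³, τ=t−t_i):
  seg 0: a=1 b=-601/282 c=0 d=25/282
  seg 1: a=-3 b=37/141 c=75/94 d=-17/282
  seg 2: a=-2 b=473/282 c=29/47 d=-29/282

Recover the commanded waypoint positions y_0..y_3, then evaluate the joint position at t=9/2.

y_0=1 y_1=-3 y_2=-2 y_3=3
S(9/2) = -767/752

y_0 = S_0(0) = a_0 = 1
y_1 = S_1(0) = a_1 = -3
y_2 = S_2(0) = a_2 = -2
y_3 = S_2(2) = 3
t_q=9/2 is in segment 2 (τ=1/2); S_2(τ)=-767/752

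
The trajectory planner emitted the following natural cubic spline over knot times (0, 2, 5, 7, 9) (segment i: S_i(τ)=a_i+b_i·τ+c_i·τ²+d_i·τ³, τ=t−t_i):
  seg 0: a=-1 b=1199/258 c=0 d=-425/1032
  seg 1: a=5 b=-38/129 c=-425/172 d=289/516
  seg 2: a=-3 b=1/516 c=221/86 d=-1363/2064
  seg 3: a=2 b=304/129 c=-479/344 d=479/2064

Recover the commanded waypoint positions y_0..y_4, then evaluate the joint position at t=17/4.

y_0=-1 y_1=5 y_2=-3 y_3=2 y_4=3
S(17/4) = -19729/11008

y_0 = S_0(0) = a_0 = -1
y_1 = S_1(0) = a_1 = 5
y_2 = S_2(0) = a_2 = -3
y_3 = S_3(0) = a_3 = 2
y_4 = S_3(2) = 3
t_q=17/4 is in segment 1 (τ=9/4); S_1(τ)=-19729/11008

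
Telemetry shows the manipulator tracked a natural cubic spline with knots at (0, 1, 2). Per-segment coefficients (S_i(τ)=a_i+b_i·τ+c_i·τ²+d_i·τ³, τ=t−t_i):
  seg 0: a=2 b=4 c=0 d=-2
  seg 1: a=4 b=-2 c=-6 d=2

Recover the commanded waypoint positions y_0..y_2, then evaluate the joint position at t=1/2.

y_0=2 y_1=4 y_2=-2
S(1/2) = 15/4

y_0 = S_0(0) = a_0 = 2
y_1 = S_1(0) = a_1 = 4
y_2 = S_1(1) = -2
t_q=1/2 is in segment 0 (τ=1/2); S_0(τ)=15/4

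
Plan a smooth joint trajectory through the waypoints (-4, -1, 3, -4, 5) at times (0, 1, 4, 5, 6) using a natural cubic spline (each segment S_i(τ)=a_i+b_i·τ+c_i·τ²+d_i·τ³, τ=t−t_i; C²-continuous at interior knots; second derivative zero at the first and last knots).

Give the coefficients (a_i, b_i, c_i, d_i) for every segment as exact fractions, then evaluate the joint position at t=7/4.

Δ: Δ0=3, Δ1=4/3, Δ2=-7, Δ3=9
row 1: diag=8, rhs=-10; c'=3/8, d'=-5/4
row 2: denom=8−3·3/8=55/8; d'=(-50−3·-5/4)/(55/8)=-74/11
row 3: denom=4−1·8/55=212/55; d'=(96−1·-74/11)/(212/55)=2825/106
back: M3=2825/106
back: M2=-74/11−8/55·2825/106=-562/53
back: M1=-5/4−3/8·-562/53=289/106
M: M0=0, M1=289/106, M2=-562/53, M3=2825/106, M4=0
seg 0: a=-4, c=M0/2=0, d=(M1−M0)/(6·1)=289/636, b=Δ0−h0·(2M0+M1)/6=1619/636
seg 1: a=-1, c=M1/2=289/212, d=(M2−M1)/(6·3)=-157/212, b=Δ1−h1·(2M1+M2)/6=1243/318
seg 2: a=3, c=M2/2=-281/53, d=(M3−M2)/(6·1)=3949/636, b=Δ2−h2·(2M2+M3)/6=-5029/636
seg 3: a=-4, c=M3/2=2825/212, d=(M4−M3)/(6·1)=-2825/636, b=Δ3−h3·(2M3+M4)/6=37/318
t_q=7/4 → seg 1, τ=3/4; S=-1+1243/318·τ+289/212·τ²+-157/212·τ³=32373/13568

  seg 0: a=-4 b=1619/636 c=0 d=289/636
  seg 1: a=-1 b=1243/318 c=289/212 d=-157/212
  seg 2: a=3 b=-5029/636 c=-281/53 d=3949/636
  seg 3: a=-4 b=37/318 c=2825/212 d=-2825/636
S(7/4) = 32373/13568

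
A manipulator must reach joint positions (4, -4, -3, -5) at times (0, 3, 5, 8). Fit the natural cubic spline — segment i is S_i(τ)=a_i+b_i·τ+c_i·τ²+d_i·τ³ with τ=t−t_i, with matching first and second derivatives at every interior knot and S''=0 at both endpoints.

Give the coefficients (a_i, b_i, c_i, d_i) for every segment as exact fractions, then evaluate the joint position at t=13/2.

Δ: Δ0=-8/3, Δ1=1/2, Δ2=-2/3
row 1: diag=10, rhs=19; c'=1/5, d'=19/10
row 2: denom=10−2·1/5=48/5; d'=(-7−2·19/10)/(48/5)=-9/8
back: M2=-9/8
back: M1=19/10−1/5·-9/8=17/8
M: M0=0, M1=17/8, M2=-9/8, M3=0
seg 0: a=4, c=M0/2=0, d=(M1−M0)/(6·3)=17/144, b=Δ0−h0·(2M0+M1)/6=-179/48
seg 1: a=-4, c=M1/2=17/16, d=(M2−M1)/(6·2)=-13/48, b=Δ1−h1·(2M1+M2)/6=-13/24
seg 2: a=-3, c=M2/2=-9/16, d=(M3−M2)/(6·3)=1/16, b=Δ2−h2·(2M2+M3)/6=11/24
t_q=13/2 → seg 2, τ=3/2; S=-3+11/24·τ+-9/16·τ²+1/16·τ³=-431/128

  seg 0: a=4 b=-179/48 c=0 d=17/144
  seg 1: a=-4 b=-13/24 c=17/16 d=-13/48
  seg 2: a=-3 b=11/24 c=-9/16 d=1/16
S(13/2) = -431/128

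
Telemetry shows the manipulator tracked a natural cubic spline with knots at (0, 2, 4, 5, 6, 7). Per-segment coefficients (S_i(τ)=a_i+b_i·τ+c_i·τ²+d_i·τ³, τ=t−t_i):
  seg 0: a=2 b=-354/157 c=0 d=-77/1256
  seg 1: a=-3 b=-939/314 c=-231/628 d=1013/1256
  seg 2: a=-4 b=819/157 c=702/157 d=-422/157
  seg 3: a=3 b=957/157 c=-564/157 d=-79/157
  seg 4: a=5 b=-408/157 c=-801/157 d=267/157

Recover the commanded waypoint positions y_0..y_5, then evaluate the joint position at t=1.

y_0=2 y_1=-3 y_2=-4 y_3=3 y_4=5 y_5=-1
S(1) = -397/1256

y_0 = S_0(0) = a_0 = 2
y_1 = S_1(0) = a_1 = -3
y_2 = S_2(0) = a_2 = -4
y_3 = S_3(0) = a_3 = 3
y_4 = S_4(0) = a_4 = 5
y_5 = S_4(1) = -1
t_q=1 is in segment 0 (τ=1); S_0(τ)=-397/1256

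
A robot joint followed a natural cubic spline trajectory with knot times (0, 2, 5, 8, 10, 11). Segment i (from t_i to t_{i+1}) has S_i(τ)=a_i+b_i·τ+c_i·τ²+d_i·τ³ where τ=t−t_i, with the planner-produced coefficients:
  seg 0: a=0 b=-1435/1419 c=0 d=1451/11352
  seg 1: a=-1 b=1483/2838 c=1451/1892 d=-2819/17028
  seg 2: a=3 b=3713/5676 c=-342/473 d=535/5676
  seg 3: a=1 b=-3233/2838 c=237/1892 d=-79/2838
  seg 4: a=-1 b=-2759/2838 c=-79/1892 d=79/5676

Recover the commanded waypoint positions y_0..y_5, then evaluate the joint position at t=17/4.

y_0=0 y_1=-1 y_2=3 y_3=1 y_4=-1 y_5=-2
S(17/4) = 23915/11008

y_0 = S_0(0) = a_0 = 0
y_1 = S_1(0) = a_1 = -1
y_2 = S_2(0) = a_2 = 3
y_3 = S_3(0) = a_3 = 1
y_4 = S_4(0) = a_4 = -1
y_5 = S_4(1) = -2
t_q=17/4 is in segment 1 (τ=9/4); S_1(τ)=23915/11008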